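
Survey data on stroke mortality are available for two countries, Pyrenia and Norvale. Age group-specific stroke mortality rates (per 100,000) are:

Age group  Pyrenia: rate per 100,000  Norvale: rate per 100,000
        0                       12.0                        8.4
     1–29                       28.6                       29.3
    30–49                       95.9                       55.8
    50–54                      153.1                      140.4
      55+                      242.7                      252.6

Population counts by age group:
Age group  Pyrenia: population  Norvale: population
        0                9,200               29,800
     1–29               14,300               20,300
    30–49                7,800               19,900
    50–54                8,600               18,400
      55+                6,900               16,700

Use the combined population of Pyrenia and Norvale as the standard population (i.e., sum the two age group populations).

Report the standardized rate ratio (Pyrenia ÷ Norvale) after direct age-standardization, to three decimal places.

1.106

Combined standard total = 151,900; weights = 0.2567, 0.2278, 0.1824, 0.1777, 0.1554.
Pyrenia: 0.2567×12.0 + 0.2278×28.6 + 0.1824×95.9 + 0.1777×153.1 + 0.1554×242.7 = 92.0040 per 100,000.
Norvale: 0.2567×8.4 + 0.2278×29.3 + 0.1824×55.8 + 0.1777×140.4 + 0.1554×252.6 = 83.2074 per 100,000.
Ratio = 92.0040 ÷ 83.2074 = 1.10572.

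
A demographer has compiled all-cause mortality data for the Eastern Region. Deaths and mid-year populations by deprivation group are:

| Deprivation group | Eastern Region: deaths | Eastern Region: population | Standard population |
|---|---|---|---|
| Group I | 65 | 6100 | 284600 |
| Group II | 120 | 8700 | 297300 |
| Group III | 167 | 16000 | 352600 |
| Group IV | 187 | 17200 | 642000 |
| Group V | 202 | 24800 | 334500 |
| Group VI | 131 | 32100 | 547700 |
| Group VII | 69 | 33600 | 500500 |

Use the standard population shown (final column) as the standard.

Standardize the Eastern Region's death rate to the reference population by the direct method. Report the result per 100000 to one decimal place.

Deprivation-specific rates per 100000 for the Eastern Region: 1065.57, 1379.31, 1043.75, 1087.21, 814.52, 408.10, 205.36.
Standard total = 2959200; weights = 0.0962, 0.1005, 0.1192, 0.2170, 0.1130, 0.1851, 0.1691.
Standardized rate: 0.0962×1065.57 + 0.1005×1379.31 + 0.1192×1043.75 + 0.2170×1087.21 + 0.1130×814.52 + 0.1851×408.10 + 0.1691×205.36 = 803.6290 per 100000.

803.6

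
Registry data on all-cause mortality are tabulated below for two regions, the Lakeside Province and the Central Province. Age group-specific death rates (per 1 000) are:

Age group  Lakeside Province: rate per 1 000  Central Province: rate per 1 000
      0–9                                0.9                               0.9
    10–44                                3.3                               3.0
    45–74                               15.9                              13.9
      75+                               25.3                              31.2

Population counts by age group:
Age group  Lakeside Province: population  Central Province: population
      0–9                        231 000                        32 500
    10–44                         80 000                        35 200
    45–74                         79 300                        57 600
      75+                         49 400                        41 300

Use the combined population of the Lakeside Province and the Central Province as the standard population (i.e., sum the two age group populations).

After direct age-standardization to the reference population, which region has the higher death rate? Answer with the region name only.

Central Province

Combined standard total = 606 300; weights = 0.4346, 0.1900, 0.2258, 0.1496.
The Lakeside Province: 0.4346×0.9 + 0.1900×3.3 + 0.2258×15.9 + 0.1496×25.3 = 8.3931 per 1 000.
The Central Province: 0.4346×0.9 + 0.1900×3.0 + 0.2258×13.9 + 0.1496×31.2 = 8.7671 per 1 000.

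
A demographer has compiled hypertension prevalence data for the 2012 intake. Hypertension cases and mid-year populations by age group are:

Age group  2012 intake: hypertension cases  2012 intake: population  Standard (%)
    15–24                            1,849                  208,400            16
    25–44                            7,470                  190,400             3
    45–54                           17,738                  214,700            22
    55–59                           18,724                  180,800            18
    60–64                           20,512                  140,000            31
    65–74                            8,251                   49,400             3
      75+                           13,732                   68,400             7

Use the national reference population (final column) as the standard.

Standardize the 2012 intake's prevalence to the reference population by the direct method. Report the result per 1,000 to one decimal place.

Age-specific rates per 1,000 for the 2012 intake: 8.872, 39.233, 82.618, 103.562, 146.514, 167.024, 200.760.
Standard weights: 0.16, 0.03, 0.22, 0.18, 0.31, 0.03, 0.07.
Standardized rate: 0.1600×8.872 + 0.0300×39.233 + 0.2200×82.618 + 0.1800×103.562 + 0.3100×146.514 + 0.0300×167.024 + 0.0700×200.760 = 103.8970 per 1,000.

103.9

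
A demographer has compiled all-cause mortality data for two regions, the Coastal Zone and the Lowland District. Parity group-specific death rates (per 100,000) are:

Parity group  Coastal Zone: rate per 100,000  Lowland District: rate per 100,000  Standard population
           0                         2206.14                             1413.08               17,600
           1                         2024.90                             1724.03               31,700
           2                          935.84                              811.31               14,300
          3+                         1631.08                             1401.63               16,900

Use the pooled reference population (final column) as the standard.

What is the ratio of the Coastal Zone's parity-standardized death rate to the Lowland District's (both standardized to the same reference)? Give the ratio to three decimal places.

1.254

Standard total = 80,500; weights = 0.2186, 0.3938, 0.1776, 0.2099.
The Coastal Zone: 0.2186×2206.14 + 0.3938×2024.90 + 0.1776×935.84 + 0.2099×1631.08 = 1788.3871 per 100,000.
The Lowland District: 0.2186×1413.08 + 0.3938×1724.03 + 0.1776×811.31 + 0.2099×1401.63 = 1426.2266 per 100,000.
Ratio = 1788.3871 ÷ 1426.2266 = 1.25393.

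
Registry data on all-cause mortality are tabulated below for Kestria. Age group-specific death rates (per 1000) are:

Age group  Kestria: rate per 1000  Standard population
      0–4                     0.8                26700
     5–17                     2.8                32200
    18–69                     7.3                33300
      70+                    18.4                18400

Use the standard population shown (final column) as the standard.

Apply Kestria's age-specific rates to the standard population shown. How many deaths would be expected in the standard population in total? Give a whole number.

693

Expected deaths = Σ (standard pop × age-specific rate ÷ 1000)
= 26700×0.8/1000 + 32200×2.8/1000 + 33300×7.3/1000 + 18400×18.4/1000
= 21.36 + 90.16 + 243.09 + 338.56 = 693.17.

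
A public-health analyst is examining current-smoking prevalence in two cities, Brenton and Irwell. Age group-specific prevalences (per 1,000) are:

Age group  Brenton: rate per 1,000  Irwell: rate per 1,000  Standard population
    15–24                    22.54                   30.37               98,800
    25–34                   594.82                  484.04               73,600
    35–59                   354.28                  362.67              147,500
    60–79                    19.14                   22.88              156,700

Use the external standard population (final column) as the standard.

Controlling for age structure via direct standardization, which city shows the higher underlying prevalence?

Brenton

Standard total = 476,600; weights = 0.2073, 0.1544, 0.3095, 0.3288.
Brenton: 0.2073×22.54 + 0.1544×594.82 + 0.3095×354.28 + 0.3288×19.14 = 212.4659 per 1,000.
Irwell: 0.2073×30.37 + 0.1544×484.04 + 0.3095×362.67 + 0.3288×22.88 = 200.8078 per 1,000.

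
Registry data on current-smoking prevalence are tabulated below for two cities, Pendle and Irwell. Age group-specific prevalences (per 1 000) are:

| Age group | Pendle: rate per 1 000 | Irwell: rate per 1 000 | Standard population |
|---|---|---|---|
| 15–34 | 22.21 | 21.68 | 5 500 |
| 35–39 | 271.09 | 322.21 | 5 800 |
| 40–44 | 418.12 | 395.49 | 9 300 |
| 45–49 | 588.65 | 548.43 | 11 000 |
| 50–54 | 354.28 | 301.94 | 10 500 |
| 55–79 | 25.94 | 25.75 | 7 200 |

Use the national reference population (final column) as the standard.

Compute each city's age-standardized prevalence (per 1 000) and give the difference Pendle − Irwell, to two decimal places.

Standard total = 49 300; weights = 0.1116, 0.1176, 0.1886, 0.2231, 0.2130, 0.1460.
Pendle: 0.1116×22.21 + 0.1176×271.09 + 0.1886×418.12 + 0.2231×588.65 + 0.2130×354.28 + 0.1460×25.94 = 323.8306 per 1 000.
Irwell: 0.1116×21.68 + 0.1176×322.21 + 0.1886×395.49 + 0.2231×548.43 + 0.2130×301.94 + 0.1460×25.75 = 305.3674 per 1 000.
Difference = 323.8306 − 305.3674 = 18.4632.

18.46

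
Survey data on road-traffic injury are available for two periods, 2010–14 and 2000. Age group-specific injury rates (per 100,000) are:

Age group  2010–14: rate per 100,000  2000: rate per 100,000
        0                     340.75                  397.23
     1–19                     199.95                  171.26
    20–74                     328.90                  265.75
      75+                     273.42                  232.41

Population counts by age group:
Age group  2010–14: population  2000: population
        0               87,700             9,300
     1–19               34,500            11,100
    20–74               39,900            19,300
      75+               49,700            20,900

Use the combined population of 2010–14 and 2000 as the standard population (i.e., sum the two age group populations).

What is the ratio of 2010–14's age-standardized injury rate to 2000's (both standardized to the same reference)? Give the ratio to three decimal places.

Combined standard total = 272,400; weights = 0.3561, 0.1674, 0.2173, 0.2592.
2010–14: 0.3561×340.75 + 0.1674×199.95 + 0.2173×328.90 + 0.2592×273.42 = 297.1542 per 100,000.
2000: 0.3561×397.23 + 0.1674×171.26 + 0.2173×265.75 + 0.2592×232.41 = 288.1105 per 100,000.
Ratio = 297.1542 ÷ 288.1105 = 1.03139.

1.031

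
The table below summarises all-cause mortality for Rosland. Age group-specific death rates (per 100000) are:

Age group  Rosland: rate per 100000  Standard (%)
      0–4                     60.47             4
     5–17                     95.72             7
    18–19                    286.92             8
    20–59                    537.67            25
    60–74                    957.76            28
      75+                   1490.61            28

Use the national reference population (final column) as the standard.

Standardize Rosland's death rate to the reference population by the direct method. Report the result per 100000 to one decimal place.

Standard weights: 0.04, 0.07, 0.08, 0.25, 0.28, 0.28.
Standardized rate: 0.0400×60.47 + 0.0700×95.72 + 0.0800×286.92 + 0.2500×537.67 + 0.2800×957.76 + 0.2800×1490.61 = 852.0339 per 100000.

852.0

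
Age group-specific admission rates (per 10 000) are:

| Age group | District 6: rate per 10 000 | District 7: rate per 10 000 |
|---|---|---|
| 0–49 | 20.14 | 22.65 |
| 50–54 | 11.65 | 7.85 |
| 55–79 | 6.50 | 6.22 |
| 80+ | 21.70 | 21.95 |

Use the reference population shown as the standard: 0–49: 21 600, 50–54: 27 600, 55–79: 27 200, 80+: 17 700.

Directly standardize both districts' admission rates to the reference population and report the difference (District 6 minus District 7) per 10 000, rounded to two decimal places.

0.57

Standard total = 94 100; weights = 0.2295, 0.2933, 0.2891, 0.1881.
District 6: 0.2295×20.14 + 0.2933×11.65 + 0.2891×6.50 + 0.1881×21.70 = 14.0006 per 10 000.
District 7: 0.2295×22.65 + 0.2933×7.85 + 0.2891×6.22 + 0.1881×21.95 = 13.4283 per 10 000.
Difference = 14.0006 − 13.4283 = 0.5723.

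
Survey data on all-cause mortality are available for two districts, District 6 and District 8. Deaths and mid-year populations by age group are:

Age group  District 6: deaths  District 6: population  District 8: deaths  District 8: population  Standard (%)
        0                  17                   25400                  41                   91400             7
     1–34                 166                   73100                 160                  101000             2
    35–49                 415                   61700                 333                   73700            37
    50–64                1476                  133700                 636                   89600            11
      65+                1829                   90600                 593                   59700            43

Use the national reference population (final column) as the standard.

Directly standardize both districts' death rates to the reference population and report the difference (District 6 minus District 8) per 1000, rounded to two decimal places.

5.69

Age-specific rates per 1000 for District 6: 0.669, 2.271, 6.726, 11.040, 20.188.
For District 8: 0.449, 1.584, 4.518, 7.098, 9.933.
Standard weights: 0.07, 0.02, 0.37, 0.11, 0.43.
District 6: 0.0700×0.669 + 0.0200×2.271 + 0.3700×6.726 + 0.1100×11.040 + 0.4300×20.188 = 12.4760 per 1000.
District 8: 0.0700×0.449 + 0.0200×1.584 + 0.3700×4.518 + 0.1100×7.098 + 0.4300×9.933 = 6.7869 per 1000.
Difference = 12.4760 − 6.7869 = 5.6891.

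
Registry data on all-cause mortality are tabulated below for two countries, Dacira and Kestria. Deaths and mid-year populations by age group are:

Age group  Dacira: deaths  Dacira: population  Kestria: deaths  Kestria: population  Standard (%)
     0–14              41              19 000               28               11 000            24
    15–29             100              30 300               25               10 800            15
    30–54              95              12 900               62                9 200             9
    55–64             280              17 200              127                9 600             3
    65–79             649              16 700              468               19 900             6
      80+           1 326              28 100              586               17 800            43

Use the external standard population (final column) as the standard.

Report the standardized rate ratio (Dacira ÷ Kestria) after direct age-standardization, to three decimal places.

1.414

Age-specific rates per 1 000 for Dacira: 2.158, 3.300, 7.364, 16.279, 38.862, 47.189.
For Kestria: 2.545, 2.315, 6.739, 13.229, 23.518, 32.921.
Standard weights: 0.24, 0.15, 0.09, 0.03, 0.06, 0.43.
Dacira: 0.2400×2.158 + 0.1500×3.300 + 0.0900×7.364 + 0.0300×16.279 + 0.0600×38.862 + 0.4300×47.189 = 24.7869 per 1 000.
Kestria: 0.2400×2.545 + 0.1500×2.315 + 0.0900×6.739 + 0.0300×13.229 + 0.0600×23.518 + 0.4300×32.921 = 17.5288 per 1 000.
Ratio = 24.7869 ÷ 17.5288 = 1.41407.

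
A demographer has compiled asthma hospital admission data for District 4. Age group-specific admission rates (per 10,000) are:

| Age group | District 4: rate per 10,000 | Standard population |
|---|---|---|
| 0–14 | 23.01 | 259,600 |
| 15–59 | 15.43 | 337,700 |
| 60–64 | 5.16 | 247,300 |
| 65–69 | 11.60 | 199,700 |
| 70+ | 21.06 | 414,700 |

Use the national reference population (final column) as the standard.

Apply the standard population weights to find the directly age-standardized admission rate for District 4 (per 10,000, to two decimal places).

Standard total = 1,459,000; weights = 0.1779, 0.2315, 0.1695, 0.1369, 0.2842.
Standardized rate: 0.1779×23.01 + 0.2315×15.43 + 0.1695×5.16 + 0.1369×11.60 + 0.2842×21.06 = 16.1140 per 10,000.

16.11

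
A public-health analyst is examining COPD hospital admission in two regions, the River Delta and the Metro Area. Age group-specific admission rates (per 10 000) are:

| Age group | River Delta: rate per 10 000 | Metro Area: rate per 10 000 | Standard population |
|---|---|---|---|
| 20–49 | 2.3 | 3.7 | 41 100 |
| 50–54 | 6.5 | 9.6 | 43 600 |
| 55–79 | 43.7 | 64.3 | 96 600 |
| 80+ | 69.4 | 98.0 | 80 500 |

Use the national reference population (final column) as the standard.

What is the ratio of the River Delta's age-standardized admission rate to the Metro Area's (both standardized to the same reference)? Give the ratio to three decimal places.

Standard total = 261 800; weights = 0.1570, 0.1665, 0.3690, 0.3075.
The River Delta: 0.1570×2.3 + 0.1665×6.5 + 0.3690×43.7 + 0.3075×69.4 = 38.9078 per 10 000.
The Metro Area: 0.1570×3.7 + 0.1665×9.6 + 0.3690×64.3 + 0.3075×98.0 = 56.0390 per 10 000.
Ratio = 38.9078 ÷ 56.0390 = 0.69430.

0.694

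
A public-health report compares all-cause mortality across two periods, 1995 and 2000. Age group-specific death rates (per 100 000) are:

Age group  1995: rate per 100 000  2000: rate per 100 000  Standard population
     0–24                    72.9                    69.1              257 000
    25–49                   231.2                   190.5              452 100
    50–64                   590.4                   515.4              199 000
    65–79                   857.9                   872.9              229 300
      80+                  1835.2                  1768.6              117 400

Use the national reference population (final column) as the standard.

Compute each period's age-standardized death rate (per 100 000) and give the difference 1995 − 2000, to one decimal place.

30.8

Standard total = 1 254 800; weights = 0.2048, 0.3603, 0.1586, 0.1827, 0.0936.
1995: 0.2048×72.9 + 0.3603×231.2 + 0.1586×590.4 + 0.1827×857.9 + 0.0936×1835.2 = 520.3374 per 100 000.
2000: 0.2048×69.1 + 0.3603×190.5 + 0.1586×515.4 + 0.1827×872.9 + 0.0936×1768.6 = 489.5106 per 100 000.
Difference = 520.3374 − 489.5106 = 30.8268.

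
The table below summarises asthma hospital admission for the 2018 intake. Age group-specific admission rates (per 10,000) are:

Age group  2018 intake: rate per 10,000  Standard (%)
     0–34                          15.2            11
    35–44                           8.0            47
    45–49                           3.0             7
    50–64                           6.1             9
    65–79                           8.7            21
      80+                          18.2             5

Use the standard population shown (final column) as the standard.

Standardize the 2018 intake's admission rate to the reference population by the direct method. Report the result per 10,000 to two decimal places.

Standard weights: 0.11, 0.47, 0.07, 0.09, 0.21, 0.05.
Standardized rate: 0.1100×15.2 + 0.4700×8.0 + 0.0700×3.0 + 0.0900×6.1 + 0.2100×8.7 + 0.0500×18.2 = 8.9280 per 10,000.

8.93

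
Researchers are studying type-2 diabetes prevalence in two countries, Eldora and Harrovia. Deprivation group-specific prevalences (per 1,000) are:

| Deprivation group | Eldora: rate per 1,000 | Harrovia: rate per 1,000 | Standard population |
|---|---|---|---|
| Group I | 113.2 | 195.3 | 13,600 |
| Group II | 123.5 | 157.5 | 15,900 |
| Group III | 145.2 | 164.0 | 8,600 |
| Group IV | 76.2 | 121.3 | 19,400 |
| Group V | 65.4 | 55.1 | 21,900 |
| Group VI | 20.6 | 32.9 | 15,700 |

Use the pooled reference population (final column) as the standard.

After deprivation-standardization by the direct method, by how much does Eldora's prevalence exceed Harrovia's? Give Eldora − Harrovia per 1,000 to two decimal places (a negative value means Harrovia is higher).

-27.98

Standard total = 95,100; weights = 0.1430, 0.1672, 0.0904, 0.2040, 0.2303, 0.1651.
Eldora: 0.1430×113.2 + 0.1672×123.5 + 0.0904×145.2 + 0.2040×76.2 + 0.2303×65.4 + 0.1651×20.6 = 83.9732 per 1,000.
Harrovia: 0.1430×195.3 + 0.1672×157.5 + 0.0904×164.0 + 0.2040×121.3 + 0.2303×55.1 + 0.1651×32.9 = 111.9576 per 1,000.
Difference = 83.9732 − 111.9576 = -27.9844.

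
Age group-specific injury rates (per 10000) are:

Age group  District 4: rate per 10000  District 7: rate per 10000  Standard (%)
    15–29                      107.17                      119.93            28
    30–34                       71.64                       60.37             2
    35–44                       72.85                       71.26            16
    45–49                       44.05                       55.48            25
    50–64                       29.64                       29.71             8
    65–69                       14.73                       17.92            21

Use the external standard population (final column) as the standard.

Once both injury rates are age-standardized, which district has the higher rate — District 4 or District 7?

District 7

Standard weights: 0.28, 0.02, 0.16, 0.25, 0.08, 0.21.
District 4: 0.2800×107.17 + 0.0200×71.64 + 0.1600×72.85 + 0.2500×44.05 + 0.0800×29.64 + 0.2100×14.73 = 59.5734 per 10000.
District 7: 0.2800×119.93 + 0.0200×60.37 + 0.1600×71.26 + 0.2500×55.48 + 0.0800×29.71 + 0.2100×17.92 = 66.1994 per 10000.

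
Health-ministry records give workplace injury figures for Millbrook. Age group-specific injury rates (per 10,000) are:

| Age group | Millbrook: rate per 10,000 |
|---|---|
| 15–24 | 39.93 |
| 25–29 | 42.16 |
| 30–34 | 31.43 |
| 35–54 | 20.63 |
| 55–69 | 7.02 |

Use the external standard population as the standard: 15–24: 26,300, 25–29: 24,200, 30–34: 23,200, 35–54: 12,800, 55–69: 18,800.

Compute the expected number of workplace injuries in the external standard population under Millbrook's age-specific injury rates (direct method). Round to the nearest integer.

320

Expected workplace injuries = Σ (standard pop × age-specific rate ÷ 10,000)
= 26,300×39.93/10,000 + 24,200×42.16/10,000 + 23,200×31.43/10,000 + 12,800×20.63/10,000 + 18,800×7.02/10,000
= 105.02 + 102.03 + 72.92 + 26.41 + 13.20 = 319.56.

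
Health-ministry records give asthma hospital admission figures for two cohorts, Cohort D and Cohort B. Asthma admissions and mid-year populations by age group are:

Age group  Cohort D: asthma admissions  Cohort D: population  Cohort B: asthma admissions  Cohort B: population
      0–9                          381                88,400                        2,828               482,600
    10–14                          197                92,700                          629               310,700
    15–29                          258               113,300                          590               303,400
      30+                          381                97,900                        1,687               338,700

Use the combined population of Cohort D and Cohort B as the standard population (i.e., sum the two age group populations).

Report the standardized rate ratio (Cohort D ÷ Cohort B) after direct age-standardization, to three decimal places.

0.835

Age-specific rates per 10,000 for Cohort D: 43.10, 21.25, 22.77, 38.92.
For Cohort B: 58.60, 20.24, 19.45, 49.81.
Combined standard total = 1,827,700; weights = 0.3124, 0.2207, 0.2280, 0.2389.
Cohort D: 0.3124×43.10 + 0.2207×21.25 + 0.2280×22.77 + 0.2389×38.92 = 32.6436 per 10,000.
Cohort B: 0.3124×58.60 + 0.2207×20.24 + 0.2280×19.45 + 0.2389×49.81 = 39.1073 per 10,000.
Ratio = 32.6436 ÷ 39.1073 = 0.83472.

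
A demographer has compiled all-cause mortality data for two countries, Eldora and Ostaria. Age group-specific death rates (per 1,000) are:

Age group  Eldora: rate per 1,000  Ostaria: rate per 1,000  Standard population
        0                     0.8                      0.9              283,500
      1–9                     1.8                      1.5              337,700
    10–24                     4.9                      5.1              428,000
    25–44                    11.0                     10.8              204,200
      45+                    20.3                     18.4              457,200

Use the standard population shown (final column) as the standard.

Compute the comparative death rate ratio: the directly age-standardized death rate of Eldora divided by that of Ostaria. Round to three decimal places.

Standard total = 1,710,600; weights = 0.1657, 0.1974, 0.2502, 0.1194, 0.2673.
Eldora: 0.1657×0.8 + 0.1974×1.8 + 0.2502×4.9 + 0.1194×11.0 + 0.2673×20.3 = 8.4527 per 1,000.
Ostaria: 0.1657×0.9 + 0.1974×1.5 + 0.2502×5.1 + 0.1194×10.8 + 0.2673×18.4 = 7.9284 per 1,000.
Ratio = 8.4527 ÷ 7.9284 = 1.06613.

1.066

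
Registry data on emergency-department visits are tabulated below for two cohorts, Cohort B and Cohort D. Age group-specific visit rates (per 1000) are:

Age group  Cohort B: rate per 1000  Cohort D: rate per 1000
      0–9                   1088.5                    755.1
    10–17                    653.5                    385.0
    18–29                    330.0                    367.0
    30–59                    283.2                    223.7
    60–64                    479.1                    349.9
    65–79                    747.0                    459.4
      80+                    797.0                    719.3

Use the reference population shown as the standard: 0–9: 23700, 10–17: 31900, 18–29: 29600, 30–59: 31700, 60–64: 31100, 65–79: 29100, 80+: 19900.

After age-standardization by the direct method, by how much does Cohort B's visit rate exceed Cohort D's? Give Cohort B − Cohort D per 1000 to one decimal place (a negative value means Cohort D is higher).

158.3

Standard total = 197000; weights = 0.1203, 0.1619, 0.1503, 0.1609, 0.1579, 0.1477, 0.1010.
Cohort B: 0.1203×1088.5 + 0.1619×653.5 + 0.1503×330.0 + 0.1609×283.2 + 0.1579×479.1 + 0.1477×747.0 + 0.1010×797.0 = 598.4140 per 1000.
Cohort D: 0.1203×755.1 + 0.1619×385.0 + 0.1503×367.0 + 0.1609×223.7 + 0.1579×349.9 + 0.1477×459.4 + 0.1010×719.3 = 440.0830 per 1000.
Difference = 598.4140 − 440.0830 = 158.3309.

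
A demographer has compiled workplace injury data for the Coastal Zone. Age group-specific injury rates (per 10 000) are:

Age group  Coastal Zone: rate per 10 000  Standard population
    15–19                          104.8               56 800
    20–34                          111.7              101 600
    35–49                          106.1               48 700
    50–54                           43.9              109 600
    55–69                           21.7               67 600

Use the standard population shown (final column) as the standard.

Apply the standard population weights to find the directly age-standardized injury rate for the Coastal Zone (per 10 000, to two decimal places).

Standard total = 384 300; weights = 0.1478, 0.2644, 0.1267, 0.2852, 0.1759.
Standardized rate: 0.1478×104.8 + 0.2644×111.7 + 0.1267×106.1 + 0.2852×43.9 + 0.1759×21.7 = 74.8030 per 10 000.

74.80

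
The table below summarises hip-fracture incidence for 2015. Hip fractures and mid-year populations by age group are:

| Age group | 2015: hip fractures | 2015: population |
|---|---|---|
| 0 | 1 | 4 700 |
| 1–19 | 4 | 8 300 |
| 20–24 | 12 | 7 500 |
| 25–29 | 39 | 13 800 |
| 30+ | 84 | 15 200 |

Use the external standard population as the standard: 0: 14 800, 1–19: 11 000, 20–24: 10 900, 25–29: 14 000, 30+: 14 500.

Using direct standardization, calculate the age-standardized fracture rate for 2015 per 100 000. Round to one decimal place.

Age-specific rates per 100 000 for 2015: 21.28, 48.19, 160.00, 282.61, 552.63.
Standard total = 65 200; weights = 0.2270, 0.1687, 0.1672, 0.2147, 0.2224.
Standardized rate: 0.2270×21.28 + 0.1687×48.19 + 0.1672×160.00 + 0.2147×282.61 + 0.2224×552.63 = 223.2928 per 100 000.

223.3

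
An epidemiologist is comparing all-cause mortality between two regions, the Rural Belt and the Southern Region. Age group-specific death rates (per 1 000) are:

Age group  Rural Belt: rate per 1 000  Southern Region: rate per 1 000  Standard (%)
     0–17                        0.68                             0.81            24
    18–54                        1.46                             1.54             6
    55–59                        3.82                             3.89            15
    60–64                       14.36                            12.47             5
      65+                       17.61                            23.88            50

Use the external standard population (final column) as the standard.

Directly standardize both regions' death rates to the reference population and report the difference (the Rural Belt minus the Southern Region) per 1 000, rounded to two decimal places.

-3.09

Standard weights: 0.24, 0.06, 0.15, 0.05, 0.50.
The Rural Belt: 0.2400×0.68 + 0.0600×1.46 + 0.1500×3.82 + 0.0500×14.36 + 0.5000×17.61 = 10.3468 per 1 000.
The Southern Region: 0.2400×0.81 + 0.0600×1.54 + 0.1500×3.89 + 0.0500×12.47 + 0.5000×23.88 = 13.4338 per 1 000.
Difference = 10.3468 − 13.4338 = -3.0870.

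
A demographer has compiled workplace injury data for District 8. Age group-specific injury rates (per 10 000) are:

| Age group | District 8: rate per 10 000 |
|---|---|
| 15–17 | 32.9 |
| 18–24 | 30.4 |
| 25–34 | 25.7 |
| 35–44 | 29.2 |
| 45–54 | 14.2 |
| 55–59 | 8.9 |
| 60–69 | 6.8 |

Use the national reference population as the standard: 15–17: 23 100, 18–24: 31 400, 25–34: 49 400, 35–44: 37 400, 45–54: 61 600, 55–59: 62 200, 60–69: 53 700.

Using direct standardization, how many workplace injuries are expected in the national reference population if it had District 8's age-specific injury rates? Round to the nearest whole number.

587

Expected workplace injuries = Σ (standard pop × age-specific rate ÷ 10 000)
= 23 100×32.9/10 000 + 31 400×30.4/10 000 + 49 400×25.7/10 000 + 37 400×29.2/10 000 + 61 600×14.2/10 000 + 62 200×8.9/10 000 + 53 700×6.8/10 000
= 76.00 + 95.46 + 126.96 + 109.21 + 87.47 + 55.36 + 36.52 = 586.97.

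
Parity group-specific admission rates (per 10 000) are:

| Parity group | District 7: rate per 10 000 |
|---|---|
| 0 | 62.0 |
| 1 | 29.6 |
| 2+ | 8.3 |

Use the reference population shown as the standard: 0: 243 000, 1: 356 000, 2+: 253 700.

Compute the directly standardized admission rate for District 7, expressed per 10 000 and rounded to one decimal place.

32.5

Standard total = 852 700; weights = 0.2850, 0.4175, 0.2975.
Standardized rate: 0.2850×62.0 + 0.4175×29.6 + 0.2975×8.3 = 32.4960 per 10 000.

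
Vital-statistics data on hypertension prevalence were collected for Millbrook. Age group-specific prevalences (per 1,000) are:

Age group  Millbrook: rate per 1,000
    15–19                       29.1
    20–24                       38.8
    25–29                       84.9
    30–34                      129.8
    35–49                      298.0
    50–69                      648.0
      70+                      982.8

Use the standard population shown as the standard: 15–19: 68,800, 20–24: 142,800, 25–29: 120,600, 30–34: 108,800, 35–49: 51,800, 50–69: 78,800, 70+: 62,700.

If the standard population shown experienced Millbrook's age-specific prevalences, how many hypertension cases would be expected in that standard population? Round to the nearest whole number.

160024

Expected hypertension cases = Σ (standard pop × age-specific rate ÷ 1,000)
= 68,800×29.1/1,000 + 142,800×38.8/1,000 + 120,600×84.9/1,000 + 108,800×129.8/1,000 + 51,800×298.0/1,000 + 78,800×648.0/1,000 + 62,700×982.8/1,000
= 2002.08 + 5540.64 + 10238.94 + 14122.24 + 15436.40 + 51062.40 + 61621.56 = 160024.26.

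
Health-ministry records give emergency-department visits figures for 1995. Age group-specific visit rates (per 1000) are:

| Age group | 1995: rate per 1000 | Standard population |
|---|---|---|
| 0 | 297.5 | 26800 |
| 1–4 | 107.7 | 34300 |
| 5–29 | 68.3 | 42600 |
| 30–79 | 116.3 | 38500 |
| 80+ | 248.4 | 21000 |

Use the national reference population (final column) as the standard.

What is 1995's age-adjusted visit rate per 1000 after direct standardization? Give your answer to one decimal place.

148.7

Standard total = 163200; weights = 0.1642, 0.2102, 0.2610, 0.2359, 0.1287.
Standardized rate: 0.1642×297.5 + 0.2102×107.7 + 0.2610×68.3 + 0.2359×116.3 + 0.1287×248.4 = 148.7172 per 1000.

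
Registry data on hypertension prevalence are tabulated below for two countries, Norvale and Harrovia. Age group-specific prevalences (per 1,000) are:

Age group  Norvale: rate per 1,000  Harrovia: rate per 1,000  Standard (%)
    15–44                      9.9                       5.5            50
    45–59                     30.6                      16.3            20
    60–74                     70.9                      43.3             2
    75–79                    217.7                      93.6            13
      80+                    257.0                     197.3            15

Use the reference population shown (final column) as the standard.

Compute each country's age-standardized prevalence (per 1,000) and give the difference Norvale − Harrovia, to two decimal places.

30.70

Standard weights: 0.50, 0.20, 0.02, 0.13, 0.15.
Norvale: 0.5000×9.9 + 0.2000×30.6 + 0.0200×70.9 + 0.1300×217.7 + 0.1500×257.0 = 79.3390 per 1,000.
Harrovia: 0.5000×5.5 + 0.2000×16.3 + 0.0200×43.3 + 0.1300×93.6 + 0.1500×197.3 = 48.6390 per 1,000.
Difference = 79.3390 − 48.6390 = 30.7000.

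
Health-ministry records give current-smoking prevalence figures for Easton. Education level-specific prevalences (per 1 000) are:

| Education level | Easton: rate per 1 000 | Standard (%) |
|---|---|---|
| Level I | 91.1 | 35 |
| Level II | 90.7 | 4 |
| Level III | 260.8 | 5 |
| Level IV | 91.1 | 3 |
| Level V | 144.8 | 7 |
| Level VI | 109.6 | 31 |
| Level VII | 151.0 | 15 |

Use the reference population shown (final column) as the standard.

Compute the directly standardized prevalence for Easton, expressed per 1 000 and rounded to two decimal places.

118.05

Standard weights: 0.35, 0.04, 0.05, 0.03, 0.07, 0.31, 0.15.
Standardized rate: 0.3500×91.1 + 0.0400×90.7 + 0.0500×260.8 + 0.0300×91.1 + 0.0700×144.8 + 0.3100×109.6 + 0.1500×151.0 = 118.0480 per 1 000.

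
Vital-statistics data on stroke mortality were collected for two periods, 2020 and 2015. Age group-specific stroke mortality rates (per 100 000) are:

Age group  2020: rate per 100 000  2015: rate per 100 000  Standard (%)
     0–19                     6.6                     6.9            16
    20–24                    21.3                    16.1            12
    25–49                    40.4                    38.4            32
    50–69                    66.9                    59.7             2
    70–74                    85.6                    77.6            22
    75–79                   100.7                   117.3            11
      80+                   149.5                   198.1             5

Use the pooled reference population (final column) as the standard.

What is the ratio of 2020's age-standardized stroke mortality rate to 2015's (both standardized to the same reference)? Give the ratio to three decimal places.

Standard weights: 0.16, 0.12, 0.32, 0.02, 0.22, 0.11, 0.05.
2020: 0.1600×6.6 + 0.1200×21.3 + 0.3200×40.4 + 0.0200×66.9 + 0.2200×85.6 + 0.1100×100.7 + 0.0500×149.5 = 55.2620 per 100 000.
2015: 0.1600×6.9 + 0.1200×16.1 + 0.3200×38.4 + 0.0200×59.7 + 0.2200×77.6 + 0.1100×117.3 + 0.0500×198.1 = 56.3980 per 100 000.
Ratio = 55.2620 ÷ 56.3980 = 0.97986.

0.980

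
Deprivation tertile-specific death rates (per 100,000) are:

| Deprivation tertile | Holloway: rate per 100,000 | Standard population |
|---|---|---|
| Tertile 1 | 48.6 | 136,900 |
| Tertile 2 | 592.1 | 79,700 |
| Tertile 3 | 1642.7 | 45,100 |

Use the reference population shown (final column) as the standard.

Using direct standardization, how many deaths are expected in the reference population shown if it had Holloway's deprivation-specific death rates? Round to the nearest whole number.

Expected deaths = Σ (standard pop × deprivation-specific rate ÷ 100,000)
= 136,900×48.6/100,000 + 79,700×592.1/100,000 + 45,100×1642.7/100,000
= 66.53 + 471.90 + 740.86 = 1279.29.

1279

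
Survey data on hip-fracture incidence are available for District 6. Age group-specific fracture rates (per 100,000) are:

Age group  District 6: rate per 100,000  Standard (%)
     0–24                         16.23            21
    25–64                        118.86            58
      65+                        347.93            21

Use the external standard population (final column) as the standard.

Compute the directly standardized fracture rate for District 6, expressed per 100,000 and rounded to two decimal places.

Standard weights: 0.21, 0.58, 0.21.
Standardized rate: 0.2100×16.23 + 0.5800×118.86 + 0.2100×347.93 = 145.4124 per 100,000.

145.41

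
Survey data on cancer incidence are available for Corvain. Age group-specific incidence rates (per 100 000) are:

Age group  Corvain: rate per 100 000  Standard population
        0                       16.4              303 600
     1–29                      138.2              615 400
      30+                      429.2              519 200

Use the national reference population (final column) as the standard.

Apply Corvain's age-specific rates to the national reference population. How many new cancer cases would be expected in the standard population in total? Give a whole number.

3129

Expected new cancer cases = Σ (standard pop × age-specific rate ÷ 100 000)
= 303 600×16.4/100 000 + 615 400×138.2/100 000 + 519 200×429.2/100 000
= 49.79 + 850.48 + 2228.41 = 3128.68.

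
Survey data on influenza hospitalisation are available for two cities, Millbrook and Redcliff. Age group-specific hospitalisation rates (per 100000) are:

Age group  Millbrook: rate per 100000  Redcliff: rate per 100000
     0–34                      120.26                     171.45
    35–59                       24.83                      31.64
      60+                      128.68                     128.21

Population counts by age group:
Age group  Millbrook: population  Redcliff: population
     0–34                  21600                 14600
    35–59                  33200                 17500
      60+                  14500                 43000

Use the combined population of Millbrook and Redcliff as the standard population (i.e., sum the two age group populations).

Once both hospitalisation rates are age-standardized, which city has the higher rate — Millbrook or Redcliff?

Combined standard total = 144400; weights = 0.2507, 0.3511, 0.3982.
Millbrook: 0.2507×120.26 + 0.3511×24.83 + 0.3982×128.68 = 90.1066 per 100000.
Redcliff: 0.2507×171.45 + 0.3511×31.64 + 0.3982×128.21 = 105.1434 per 100000.

Redcliff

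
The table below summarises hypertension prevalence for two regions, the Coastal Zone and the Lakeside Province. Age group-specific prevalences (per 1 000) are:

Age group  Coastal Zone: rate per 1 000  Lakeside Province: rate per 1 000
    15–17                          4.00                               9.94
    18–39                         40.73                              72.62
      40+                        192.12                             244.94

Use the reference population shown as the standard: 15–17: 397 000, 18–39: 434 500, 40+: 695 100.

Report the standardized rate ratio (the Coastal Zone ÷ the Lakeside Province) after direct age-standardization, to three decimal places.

0.743

Standard total = 1 526 600; weights = 0.2601, 0.2846, 0.4553.
The Coastal Zone: 0.2601×4.00 + 0.2846×40.73 + 0.4553×192.12 = 100.1099 per 1 000.
The Lakeside Province: 0.2601×9.94 + 0.2846×72.62 + 0.4553×244.94 = 134.7815 per 1 000.
Ratio = 100.1099 ÷ 134.7815 = 0.74276.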